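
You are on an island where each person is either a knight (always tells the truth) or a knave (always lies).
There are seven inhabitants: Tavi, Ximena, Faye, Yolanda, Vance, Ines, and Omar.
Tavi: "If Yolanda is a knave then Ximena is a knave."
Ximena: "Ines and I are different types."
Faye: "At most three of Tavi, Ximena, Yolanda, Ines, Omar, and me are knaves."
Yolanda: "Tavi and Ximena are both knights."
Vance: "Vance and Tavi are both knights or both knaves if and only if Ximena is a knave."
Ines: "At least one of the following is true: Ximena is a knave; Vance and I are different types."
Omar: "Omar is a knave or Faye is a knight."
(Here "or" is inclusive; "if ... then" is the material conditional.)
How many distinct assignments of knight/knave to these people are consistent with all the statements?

1

Consistent assignments:
  Tavi=knave, Ximena=knight, Faye=knight, Yolanda=knave, Vance=knave, Ines=knave, Omar=knight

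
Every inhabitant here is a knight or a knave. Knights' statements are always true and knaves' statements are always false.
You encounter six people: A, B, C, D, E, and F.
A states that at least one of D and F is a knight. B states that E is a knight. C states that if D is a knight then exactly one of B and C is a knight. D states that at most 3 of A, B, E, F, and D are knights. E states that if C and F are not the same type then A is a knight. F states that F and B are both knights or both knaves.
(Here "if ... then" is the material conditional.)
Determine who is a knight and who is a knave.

Knights: A, B, C, E, and F. Knaves: D.

A is a knight, and the claim "at least one of D and F is a knight" is indeed true.
As a knight, B's statement "E is a knight" should be true; it is.
Since C is a knight, "if D is a knight then exactly one of B and C is a knight" needs to be true, which holds.
D is a knave, and the claim "at most 3 of A, B, E, F, and D are knights" is indeed false.
E is a knight, and the claim "if C and F are not the same type then A is a knight" is indeed true.
Since F is a knight, "F and B are both knights or both knaves" needs to be true, which holds.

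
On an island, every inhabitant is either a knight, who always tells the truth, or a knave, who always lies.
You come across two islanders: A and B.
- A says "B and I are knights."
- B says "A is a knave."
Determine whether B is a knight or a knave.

B is a knight.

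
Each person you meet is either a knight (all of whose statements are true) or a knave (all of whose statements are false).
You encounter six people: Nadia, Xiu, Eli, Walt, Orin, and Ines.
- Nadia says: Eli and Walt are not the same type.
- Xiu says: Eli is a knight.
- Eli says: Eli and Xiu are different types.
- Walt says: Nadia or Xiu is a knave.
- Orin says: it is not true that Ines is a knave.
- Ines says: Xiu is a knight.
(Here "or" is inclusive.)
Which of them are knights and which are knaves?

Nadia is a knight, Xiu is a knave, Eli is a knave, Walt is a knight, Orin is a knave, and Ines is a knave.

Nadia (knight): "Eli and Walt are not the same type" — true. ✓
Xiu is a knave, and the claim "Eli is a knight" is indeed false.
Eli (knave): "Eli and Xiu are different types" — false. ✓
Walt is a knight, so "Nadia or Xiu is a knave" must be true — and it is.
Orin (knave): "it is not true that Ines is a knave" — false. ✓
Ines (knave): "Xiu is a knight" — false. ✓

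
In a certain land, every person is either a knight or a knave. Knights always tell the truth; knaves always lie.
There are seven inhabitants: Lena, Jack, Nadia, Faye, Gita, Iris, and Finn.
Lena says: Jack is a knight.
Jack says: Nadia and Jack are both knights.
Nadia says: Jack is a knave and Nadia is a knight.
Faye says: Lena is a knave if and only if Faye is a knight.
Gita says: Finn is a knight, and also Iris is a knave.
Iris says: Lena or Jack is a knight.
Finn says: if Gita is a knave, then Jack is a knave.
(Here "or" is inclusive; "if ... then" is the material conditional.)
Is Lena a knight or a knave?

Lena is a knave.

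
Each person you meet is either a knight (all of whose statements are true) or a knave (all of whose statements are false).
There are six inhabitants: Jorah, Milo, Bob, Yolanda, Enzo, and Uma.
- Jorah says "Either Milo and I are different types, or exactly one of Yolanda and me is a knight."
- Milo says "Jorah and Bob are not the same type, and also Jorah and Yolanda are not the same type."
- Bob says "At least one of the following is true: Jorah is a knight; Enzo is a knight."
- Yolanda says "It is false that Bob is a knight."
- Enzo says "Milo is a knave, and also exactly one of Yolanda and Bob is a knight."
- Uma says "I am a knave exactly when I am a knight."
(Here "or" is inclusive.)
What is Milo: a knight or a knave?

Milo is a knave.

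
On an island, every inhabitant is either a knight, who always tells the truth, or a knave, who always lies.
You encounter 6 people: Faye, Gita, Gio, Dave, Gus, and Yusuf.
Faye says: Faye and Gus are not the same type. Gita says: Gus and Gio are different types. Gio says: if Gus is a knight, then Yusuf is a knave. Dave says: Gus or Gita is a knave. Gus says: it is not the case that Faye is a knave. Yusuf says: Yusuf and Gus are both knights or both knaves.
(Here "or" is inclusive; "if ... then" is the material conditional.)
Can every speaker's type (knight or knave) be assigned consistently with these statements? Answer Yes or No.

No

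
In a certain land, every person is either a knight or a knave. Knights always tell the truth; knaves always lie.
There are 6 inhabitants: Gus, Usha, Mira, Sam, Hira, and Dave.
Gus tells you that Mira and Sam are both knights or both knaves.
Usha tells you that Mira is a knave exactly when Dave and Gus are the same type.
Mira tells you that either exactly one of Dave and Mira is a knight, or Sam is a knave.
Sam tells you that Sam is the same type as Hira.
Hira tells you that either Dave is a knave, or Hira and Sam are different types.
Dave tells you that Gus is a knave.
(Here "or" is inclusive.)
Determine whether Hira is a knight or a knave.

Hira is a knight.

Consistent assignments: {Gus=knight, Usha=knight, Mira=knight, Sam=knight, Hira=knight, Dave=knave}; {Gus=knave, Usha=knight, Mira=knight, Sam=knave, Hira=knight, Dave=knight}
In every consistent assignment, Hira is a knight.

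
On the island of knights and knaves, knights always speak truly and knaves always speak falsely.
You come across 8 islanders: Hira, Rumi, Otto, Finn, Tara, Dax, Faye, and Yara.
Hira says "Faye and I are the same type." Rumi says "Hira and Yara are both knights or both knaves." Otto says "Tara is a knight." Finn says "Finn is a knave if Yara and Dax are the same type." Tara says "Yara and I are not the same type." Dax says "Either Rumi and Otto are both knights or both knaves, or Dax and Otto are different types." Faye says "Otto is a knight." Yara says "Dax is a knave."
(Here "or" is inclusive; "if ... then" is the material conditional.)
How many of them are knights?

6

The unique consistent assignment is Hira=knave, Rumi=knight, Otto=knight, Finn=knight, Tara=knight, Dax=knight, Faye=knight, Yara=knave.
That has 6 knights.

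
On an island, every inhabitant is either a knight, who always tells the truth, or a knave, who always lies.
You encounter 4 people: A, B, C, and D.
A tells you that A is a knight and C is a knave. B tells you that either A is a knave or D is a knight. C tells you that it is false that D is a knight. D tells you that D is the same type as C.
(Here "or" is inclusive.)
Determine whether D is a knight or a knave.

D is a knave.

Consistent assignments: {A=knave, B=knight, C=knight, D=knave}
In every consistent assignment, D is a knave.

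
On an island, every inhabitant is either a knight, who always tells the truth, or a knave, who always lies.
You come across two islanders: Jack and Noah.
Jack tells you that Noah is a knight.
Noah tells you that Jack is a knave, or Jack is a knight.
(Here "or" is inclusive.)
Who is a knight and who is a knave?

Jack is a knight and Noah is a knight.

Since Jack is a knight, "Noah is a knight" needs to be true, which holds.
Noah (knight): "Jack is a knave, or Jack is a knight" — true. ✓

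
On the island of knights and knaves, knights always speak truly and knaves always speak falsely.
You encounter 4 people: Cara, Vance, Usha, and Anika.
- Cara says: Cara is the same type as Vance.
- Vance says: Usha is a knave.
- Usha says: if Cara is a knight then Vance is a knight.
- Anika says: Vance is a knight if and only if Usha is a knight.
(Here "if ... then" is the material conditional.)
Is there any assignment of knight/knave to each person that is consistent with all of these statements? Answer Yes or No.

No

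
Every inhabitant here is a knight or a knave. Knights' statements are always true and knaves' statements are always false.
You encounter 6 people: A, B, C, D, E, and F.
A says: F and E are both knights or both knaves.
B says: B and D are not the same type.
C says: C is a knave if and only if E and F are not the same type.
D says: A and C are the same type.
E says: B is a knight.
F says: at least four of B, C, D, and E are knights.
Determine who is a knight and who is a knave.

A is a knight; "F and E are both knights or both knaves" is True, as required.
B (knave): "B and D are not the same type" — False. ✓
Since C is a knave, "C is a knave if and only if E and F are not the same type" needs to be False, which holds.
D is a knave, and the claim "A and C are the same type" is indeed False.
E is a knave, and the claim "B is a knight" is indeed False.
F (knave): "at least four of B, C, D, and E are knights" — False. ✓

A is a knight, B is a knave, C is a knave, D is a knave, E is a knave, and F is a knave.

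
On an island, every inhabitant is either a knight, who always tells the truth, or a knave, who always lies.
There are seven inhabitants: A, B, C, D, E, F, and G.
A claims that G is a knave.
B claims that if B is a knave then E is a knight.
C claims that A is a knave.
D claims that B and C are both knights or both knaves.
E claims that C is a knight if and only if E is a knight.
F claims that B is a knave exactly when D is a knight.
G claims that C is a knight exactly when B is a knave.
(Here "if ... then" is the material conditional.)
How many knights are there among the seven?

2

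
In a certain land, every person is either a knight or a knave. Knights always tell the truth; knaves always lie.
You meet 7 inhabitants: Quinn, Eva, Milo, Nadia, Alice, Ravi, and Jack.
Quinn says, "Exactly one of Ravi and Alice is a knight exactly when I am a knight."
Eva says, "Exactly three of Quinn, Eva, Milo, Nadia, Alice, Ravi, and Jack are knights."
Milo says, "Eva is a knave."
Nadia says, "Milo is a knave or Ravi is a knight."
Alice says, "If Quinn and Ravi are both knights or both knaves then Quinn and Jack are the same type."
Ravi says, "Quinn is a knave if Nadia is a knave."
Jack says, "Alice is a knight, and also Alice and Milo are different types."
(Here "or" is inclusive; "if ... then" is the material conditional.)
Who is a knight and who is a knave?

Quinn is a knight, Eva is a knave, Milo is a knight, Nadia is a knight, Alice is a knave, Ravi is a knight, and Jack is a knave.

Quinn is a knight, so "exactly one of Ravi and Alice is a knight exactly when I am a knight" must be True — and it is.
Since Eva is a knave, "exactly three of Quinn, Eva, Milo, Nadia, Alice, Ravi, and Jack are knights" needs to be false, which holds.
Since Milo is a knight, "Eva is a knave" needs to be True, which holds.
Nadia is a knight; "Milo is a knave or Ravi is a knight" is True, as required.
As a knave, Alice's statement "if Quinn and Ravi are both knights or both knaves then Quinn and Jack are the same type" should be false; it is.
Ravi (knight): "Quinn is a knave if Nadia is a knave" — True. ✓
Jack is a knave, so "Alice is a knight, and also Alice and Milo are different types" must be false — and it is.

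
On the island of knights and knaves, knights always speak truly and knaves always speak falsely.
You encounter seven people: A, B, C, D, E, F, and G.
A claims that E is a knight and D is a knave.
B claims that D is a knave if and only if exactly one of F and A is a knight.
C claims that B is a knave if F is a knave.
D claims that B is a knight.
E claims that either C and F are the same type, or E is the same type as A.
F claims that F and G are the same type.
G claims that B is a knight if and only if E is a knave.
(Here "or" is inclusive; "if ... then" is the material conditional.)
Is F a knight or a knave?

F is a knight.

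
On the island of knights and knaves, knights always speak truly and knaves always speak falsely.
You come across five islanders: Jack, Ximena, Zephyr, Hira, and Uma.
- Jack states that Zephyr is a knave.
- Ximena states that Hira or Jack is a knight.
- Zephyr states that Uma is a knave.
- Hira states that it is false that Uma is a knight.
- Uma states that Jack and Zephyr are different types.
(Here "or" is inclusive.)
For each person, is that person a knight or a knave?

Jack is a knight, Ximena is a knight, Zephyr is a knave, Hira is a knave, and Uma is a knight.

Suppose Jack is a knave. Then Jack's statement "Zephyr is a knave" would have to be false. Checking the 16 ways to assign the others, none is consistent with every speaker.
(For instance, with Ximena=knight, Zephyr=knave, Hira=knave, Uma=knight, Jack's claim "Zephyr is a knave" comes out true where it would need to be false.)
So Jack must be a knight, making "Zephyr is a knave" true. Taking Jack=knight, Ximena=knight, Zephyr=knave, Hira=knave, Uma=knight, each remaining statement checks out:
  Ximena (knight): "Hira or Jack is a knight" — true. ✓
  Zephyr (knave): "Uma is a knave" — false. ✓
  Hira (knave): "it is false that Uma is a knight" — false. ✓
  Uma (knight): "Jack and Zephyr are different types" — true. ✓
This is the unique consistent assignment.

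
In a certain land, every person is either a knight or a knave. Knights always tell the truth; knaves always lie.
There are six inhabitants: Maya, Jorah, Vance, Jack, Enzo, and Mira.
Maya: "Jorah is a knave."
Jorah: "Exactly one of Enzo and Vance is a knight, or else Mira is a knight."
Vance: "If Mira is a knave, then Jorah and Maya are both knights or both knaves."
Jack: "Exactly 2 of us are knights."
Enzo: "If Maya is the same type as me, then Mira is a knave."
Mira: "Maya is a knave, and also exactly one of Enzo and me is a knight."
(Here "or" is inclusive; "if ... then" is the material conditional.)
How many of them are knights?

3

The unique consistent assignment is Maya=knave, Jorah=knight, Vance=knight, Jack=knave, Enzo=knave, Mira=knight.
That has 3 knights.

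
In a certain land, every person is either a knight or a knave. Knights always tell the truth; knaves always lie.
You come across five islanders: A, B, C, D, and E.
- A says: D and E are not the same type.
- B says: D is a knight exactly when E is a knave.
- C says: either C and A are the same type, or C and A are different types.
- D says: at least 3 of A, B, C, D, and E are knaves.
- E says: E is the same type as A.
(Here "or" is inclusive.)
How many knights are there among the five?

4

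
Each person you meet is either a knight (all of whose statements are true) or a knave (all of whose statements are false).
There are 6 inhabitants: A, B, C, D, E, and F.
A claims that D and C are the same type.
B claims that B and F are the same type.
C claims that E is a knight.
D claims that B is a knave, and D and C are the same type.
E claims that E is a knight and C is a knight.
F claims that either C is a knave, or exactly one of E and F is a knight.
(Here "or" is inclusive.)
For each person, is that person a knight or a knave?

Knights: A, B, and F. Knaves: C, D, and E.

A is a knight; "D and C are the same type" is True, as required.
Since B is a knight, "B and F are the same type" needs to be True, which holds.
C is a knave, so "E is a knight" must be false — and it is.
D is a knave, so "B is a knave, and D and C are the same type" must be false — and it is.
E is a knave; "E is a knight and C is a knight" is false, as required.
F (knight): "either C is a knave, or exactly one of E and F is a knight" — True. ✓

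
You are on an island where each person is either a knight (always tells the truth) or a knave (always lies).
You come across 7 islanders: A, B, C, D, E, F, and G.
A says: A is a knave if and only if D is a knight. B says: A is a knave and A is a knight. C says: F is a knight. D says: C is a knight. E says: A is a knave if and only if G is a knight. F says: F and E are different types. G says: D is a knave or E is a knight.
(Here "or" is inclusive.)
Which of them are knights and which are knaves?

A is a knight, B is a knave, C is a knave, D is a knave, E is a knave, F is a knave, and G is a knight.

A (knight): "A is a knave if and only if D is a knight" — True. ✓
Since B is a knave, "A is a knave and A is a knight" needs to be False, which holds.
Since C is a knave, "F is a knight" needs to be False, which holds.
As a knave, D's statement "C is a knight" should be False; it is.
E (knave): "A is a knave if and only if G is a knight" — False. ✓
As a knave, F's statement "F and E are different types" should be False; it is.
As a knight, G's statement "D is a knave or E is a knight" should be True; it is.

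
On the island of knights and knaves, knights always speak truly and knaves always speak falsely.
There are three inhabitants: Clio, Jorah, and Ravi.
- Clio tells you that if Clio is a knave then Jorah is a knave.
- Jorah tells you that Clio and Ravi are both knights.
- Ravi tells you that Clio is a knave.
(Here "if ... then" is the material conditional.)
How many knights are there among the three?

1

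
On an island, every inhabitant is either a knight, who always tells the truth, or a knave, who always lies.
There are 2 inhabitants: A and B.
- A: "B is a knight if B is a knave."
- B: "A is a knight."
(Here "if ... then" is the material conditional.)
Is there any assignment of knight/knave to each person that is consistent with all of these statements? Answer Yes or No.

Yes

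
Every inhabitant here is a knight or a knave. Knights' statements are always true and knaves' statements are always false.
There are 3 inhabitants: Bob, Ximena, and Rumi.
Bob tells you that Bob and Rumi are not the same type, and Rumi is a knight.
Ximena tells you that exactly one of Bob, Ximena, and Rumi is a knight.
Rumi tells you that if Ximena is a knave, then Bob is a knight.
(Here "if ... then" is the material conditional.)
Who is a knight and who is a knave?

Knights: none. Knaves: Bob, Ximena, and Rumi.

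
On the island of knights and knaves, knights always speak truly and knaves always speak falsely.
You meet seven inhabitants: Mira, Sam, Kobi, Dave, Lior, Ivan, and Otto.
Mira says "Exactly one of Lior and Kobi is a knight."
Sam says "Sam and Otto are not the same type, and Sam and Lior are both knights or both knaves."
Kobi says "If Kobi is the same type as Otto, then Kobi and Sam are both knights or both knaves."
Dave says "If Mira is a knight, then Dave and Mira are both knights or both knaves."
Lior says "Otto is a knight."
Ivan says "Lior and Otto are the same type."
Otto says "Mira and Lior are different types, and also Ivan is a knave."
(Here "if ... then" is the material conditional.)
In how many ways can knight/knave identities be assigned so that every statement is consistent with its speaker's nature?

2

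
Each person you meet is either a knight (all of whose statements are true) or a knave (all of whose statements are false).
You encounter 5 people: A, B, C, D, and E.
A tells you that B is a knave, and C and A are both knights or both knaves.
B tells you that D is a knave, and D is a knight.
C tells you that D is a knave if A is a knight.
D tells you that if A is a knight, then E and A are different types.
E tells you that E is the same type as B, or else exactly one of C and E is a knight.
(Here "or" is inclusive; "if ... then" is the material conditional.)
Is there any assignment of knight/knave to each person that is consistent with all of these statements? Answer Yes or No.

No

Checking all 32 assignments, each has at least one speaker whose statement's truth value contradicts their type.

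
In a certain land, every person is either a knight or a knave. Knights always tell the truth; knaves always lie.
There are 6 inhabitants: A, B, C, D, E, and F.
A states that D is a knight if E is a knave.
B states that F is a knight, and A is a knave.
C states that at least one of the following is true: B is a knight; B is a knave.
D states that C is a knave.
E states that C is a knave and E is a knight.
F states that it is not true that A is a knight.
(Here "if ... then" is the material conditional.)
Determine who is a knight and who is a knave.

A is a knave; "D is a knight if E is a knave" is false, as required.
B is a knight; "F is a knight, and A is a knave" is True, as required.
C is a knight, and the claim "at least one of the following is true: B is a knight; B is a knave" is indeed True.
D is a knave; "C is a knave" is false, as required.
Since E is a knave, "C is a knave and E is a knight" needs to be false, which holds.
F is a knight; "it is not true that A is a knight" is True, as required.

A is a knave, B is a knight, C is a knight, D is a knave, E is a knave, and F is a knight.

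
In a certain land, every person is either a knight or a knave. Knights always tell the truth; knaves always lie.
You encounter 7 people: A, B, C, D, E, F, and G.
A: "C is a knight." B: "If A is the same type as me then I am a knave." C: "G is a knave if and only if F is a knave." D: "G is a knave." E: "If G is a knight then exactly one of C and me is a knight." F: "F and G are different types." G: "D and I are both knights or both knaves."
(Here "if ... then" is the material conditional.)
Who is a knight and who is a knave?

A is a knave, B is a knight, C is a knave, D is a knight, E is a knight, F is a knight, and G is a knave.

A is a knave, so "C is a knight" must be false — and it is.
As a knight, B's statement "if A is the same type as me then I am a knave" should be true; it is.
C (knave): "G is a knave if and only if F is a knave" — false. ✓
D is a knight, so "G is a knave" must be true — and it is.
E (knight): "if G is a knight then exactly one of C and me is a knight" — true. ✓
As a knight, F's statement "F and G are different types" should be true; it is.
G is a knave; "D and I are both knights or both knaves" is false, as required.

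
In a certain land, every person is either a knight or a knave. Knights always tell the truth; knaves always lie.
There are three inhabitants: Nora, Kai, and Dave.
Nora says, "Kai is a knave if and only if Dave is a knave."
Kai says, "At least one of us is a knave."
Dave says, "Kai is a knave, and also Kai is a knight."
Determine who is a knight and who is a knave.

Nora is a knave, Kai is a knight, and Dave is a knave.

Nora is a knave, so "Kai is a knave if and only if Dave is a knave" must be False — and it is.
Kai is a knight, so "at least one of us is a knave" must be True — and it is.
Dave (knave): "Kai is a knave, and also Kai is a knight" — False. ✓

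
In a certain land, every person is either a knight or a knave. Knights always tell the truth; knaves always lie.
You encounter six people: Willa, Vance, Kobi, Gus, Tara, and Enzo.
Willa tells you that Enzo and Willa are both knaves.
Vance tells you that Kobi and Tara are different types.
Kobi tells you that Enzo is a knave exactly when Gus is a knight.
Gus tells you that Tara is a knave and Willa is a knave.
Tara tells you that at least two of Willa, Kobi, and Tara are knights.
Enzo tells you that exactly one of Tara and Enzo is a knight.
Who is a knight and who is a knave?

Knights: Gus and Enzo. Knaves: Willa, Vance, Kobi, and Tara.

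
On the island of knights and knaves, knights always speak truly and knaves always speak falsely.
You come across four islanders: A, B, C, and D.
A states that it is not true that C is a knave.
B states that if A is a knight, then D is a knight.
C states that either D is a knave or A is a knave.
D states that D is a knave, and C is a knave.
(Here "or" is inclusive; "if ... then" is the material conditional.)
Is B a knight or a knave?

Consistent assignments: {A=knight, B=knave, C=knight, D=knave}
In every consistent assignment, B is a knave.

B is a knave.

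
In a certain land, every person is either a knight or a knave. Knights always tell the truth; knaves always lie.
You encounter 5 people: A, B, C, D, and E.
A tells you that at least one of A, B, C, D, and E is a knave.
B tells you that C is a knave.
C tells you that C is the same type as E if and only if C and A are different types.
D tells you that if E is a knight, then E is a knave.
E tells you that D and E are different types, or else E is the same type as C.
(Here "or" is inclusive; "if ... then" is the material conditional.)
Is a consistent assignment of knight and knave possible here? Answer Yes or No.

Yes

One consistent assignment: A=knight, B=knight, C=knave, D=knave, E=knight.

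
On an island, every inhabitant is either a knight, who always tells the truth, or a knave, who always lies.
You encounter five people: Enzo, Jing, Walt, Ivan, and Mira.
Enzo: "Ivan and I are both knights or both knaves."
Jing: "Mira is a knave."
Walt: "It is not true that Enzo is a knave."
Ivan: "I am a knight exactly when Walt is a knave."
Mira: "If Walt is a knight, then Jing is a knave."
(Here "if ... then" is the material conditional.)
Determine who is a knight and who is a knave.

Enzo is a knave, Jing is a knave, Walt is a knave, Ivan is a knight, and Mira is a knight.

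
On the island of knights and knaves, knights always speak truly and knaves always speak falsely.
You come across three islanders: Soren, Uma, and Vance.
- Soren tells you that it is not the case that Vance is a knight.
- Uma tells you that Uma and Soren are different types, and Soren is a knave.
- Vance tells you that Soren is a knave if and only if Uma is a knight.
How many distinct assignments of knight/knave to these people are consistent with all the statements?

Consistent assignments:
  Soren=knave, Uma=knight, Vance=knight

1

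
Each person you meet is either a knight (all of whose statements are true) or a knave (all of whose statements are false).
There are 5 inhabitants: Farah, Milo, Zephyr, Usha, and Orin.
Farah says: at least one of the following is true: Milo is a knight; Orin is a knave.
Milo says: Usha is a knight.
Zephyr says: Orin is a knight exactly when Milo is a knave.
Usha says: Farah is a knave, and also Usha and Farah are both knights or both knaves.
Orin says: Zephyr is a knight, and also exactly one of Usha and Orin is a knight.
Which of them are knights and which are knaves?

Suppose Farah is a knave. Then Farah's statement "at least one of the following is true: Milo is a knight; Orin is a knave" would have to be false. Checking the 16 ways to assign the others, none is consistent with every speaker.
(For instance, with Milo=knave, Zephyr=knave, Usha=knave, Orin=knave, Farah's claim "at least one of the following is true: Milo is a knight; Orin is a knave" comes out true where it would need to be false.)
So Farah must be a knight, making "at least one of the following is true: Milo is a knight; Orin is a knave" true. Taking Farah=knight, Milo=knave, Zephyr=knave, Usha=knave, Orin=knave, each remaining statement checks out:
  Milo (knave): "Usha is a knight" — false. ✓
  Zephyr (knave): "Orin is a knight exactly when Milo is a knave" — false. ✓
  Usha (knave): "Farah is a knave, and also Usha and Farah are both knights or both knaves" — false. ✓
  Orin (knave): "Zephyr is a knight, and also exactly one of Usha and Orin is a knight" — false. ✓
This is the unique consistent assignment.

Knights: Farah. Knaves: Milo, Zephyr, Usha, and Orin.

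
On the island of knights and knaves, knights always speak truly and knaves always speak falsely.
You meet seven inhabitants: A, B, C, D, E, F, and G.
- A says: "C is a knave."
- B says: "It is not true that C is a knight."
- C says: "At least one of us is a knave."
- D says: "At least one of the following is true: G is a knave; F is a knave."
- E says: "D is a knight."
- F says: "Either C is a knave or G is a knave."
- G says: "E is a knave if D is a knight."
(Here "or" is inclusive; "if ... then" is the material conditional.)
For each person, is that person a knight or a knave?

A is a knave, B is a knave, C is a knight, D is a knight, E is a knight, F is a knight, and G is a knave.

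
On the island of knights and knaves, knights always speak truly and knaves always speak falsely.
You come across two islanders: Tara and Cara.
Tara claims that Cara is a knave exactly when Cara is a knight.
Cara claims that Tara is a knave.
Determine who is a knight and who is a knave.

Since Tara is a knave, "Cara is a knave exactly when Cara is a knight" needs to be False, which holds.
Cara is a knight, so "Tara is a knave" must be true — and it is.

Tara is a knave and Cara is a knight.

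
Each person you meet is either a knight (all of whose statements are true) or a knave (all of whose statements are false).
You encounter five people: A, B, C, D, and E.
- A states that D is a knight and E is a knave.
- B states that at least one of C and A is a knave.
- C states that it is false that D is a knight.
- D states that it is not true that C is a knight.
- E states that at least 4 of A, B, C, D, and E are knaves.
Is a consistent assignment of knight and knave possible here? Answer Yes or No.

Yes

One consistent assignment: A=knight, B=knight, C=knave, D=knight, E=knave.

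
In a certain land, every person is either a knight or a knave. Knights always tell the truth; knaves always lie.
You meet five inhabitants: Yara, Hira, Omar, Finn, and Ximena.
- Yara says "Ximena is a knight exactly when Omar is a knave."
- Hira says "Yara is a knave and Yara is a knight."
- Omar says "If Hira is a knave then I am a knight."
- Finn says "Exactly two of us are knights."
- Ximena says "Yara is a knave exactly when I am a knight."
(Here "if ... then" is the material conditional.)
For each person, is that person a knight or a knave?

Yara is a knave, Hira is a knave, Omar is a knave, Finn is a knave, and Ximena is a knave.

Suppose Yara is a knight. Then Yara's statement "Ximena is a knight exactly when Omar is a knave" would have to be true. Checking the 16 ways to assign the others, none is consistent with every speaker.
(For instance, with Hira=knave, Omar=knave, Finn=knave, Ximena=knave, Yara's claim "Ximena is a knight exactly when Omar is a knave" comes out false where it would need to be true.)
So Yara must be a knave, making "Ximena is a knight exactly when Omar is a knave" false. Taking Yara=knave, Hira=knave, Omar=knave, Finn=knave, Ximena=knave, each remaining statement checks out:
  Hira (knave): "Yara is a knave and Yara is a knight" — false. ✓
  Omar (knave): "if Hira is a knave then I am a knight" — false. ✓
  Finn (knave): "exactly two of us are knights" — false. ✓
  Ximena (knave): "Yara is a knave exactly when I am a knight" — false. ✓
This is the unique consistent assignment.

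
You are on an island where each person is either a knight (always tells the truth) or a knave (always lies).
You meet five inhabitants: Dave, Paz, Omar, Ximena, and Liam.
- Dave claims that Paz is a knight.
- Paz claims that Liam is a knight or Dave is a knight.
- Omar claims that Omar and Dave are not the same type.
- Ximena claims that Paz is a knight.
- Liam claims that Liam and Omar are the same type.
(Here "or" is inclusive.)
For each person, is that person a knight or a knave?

Since Dave is a knave, "Paz is a knight" needs to be False, which holds.
Paz (knave): "Liam is a knight or Dave is a knight" — False. ✓
As a knight, Omar's statement "Omar and Dave are not the same type" should be True; it is.
Since Ximena is a knave, "Paz is a knight" needs to be False, which holds.
Liam (knave): "Liam and Omar are the same type" — False. ✓

Knights: Omar. Knaves: Dave, Paz, Ximena, and Liam.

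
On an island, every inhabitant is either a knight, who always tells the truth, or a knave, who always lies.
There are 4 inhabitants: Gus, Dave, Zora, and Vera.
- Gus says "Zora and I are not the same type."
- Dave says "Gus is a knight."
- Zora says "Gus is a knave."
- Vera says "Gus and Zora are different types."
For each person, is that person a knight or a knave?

Suppose Gus is a knave. Then Gus's statement "Zora and I are not the same type" would have to be false. Checking the 8 ways to assign the others, none is consistent with every speaker.
(For instance, with Dave=knight, Zora=knave, Vera=knight, Dave's claim "Gus is a knight" comes out false where it would need to be true.)
So Gus must be a knight, making "Zora and I are not the same type" true. Taking Gus=knight, Dave=knight, Zora=knave, Vera=knight, each remaining statement checks out:
  Dave (knight): "Gus is a knight" — true. ✓
  Zora (knave): "Gus is a knave" — false. ✓
  Vera (knight): "Gus and Zora are different types" — true. ✓
This is the unique consistent assignment.

Gus is a knight, Dave is a knight, Zora is a knave, and Vera is a knight.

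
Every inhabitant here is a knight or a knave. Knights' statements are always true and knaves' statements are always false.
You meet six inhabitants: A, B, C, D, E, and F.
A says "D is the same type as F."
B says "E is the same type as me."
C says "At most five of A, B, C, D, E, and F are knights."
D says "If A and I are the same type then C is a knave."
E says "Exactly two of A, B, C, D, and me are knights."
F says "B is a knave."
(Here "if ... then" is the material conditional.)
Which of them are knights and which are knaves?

Since A is a knave, "D is the same type as F" needs to be False, which holds.
As a knave, B's statement "E is the same type as me" should be False; it is.
C (knight): "at most five of A, B, C, D, E, and F are knights" — true. ✓
D is a knave; "if A and I are the same type then C is a knave" is False, as required.
Since E is a knight, "exactly two of A, B, C, D, and me are knights" needs to be true, which holds.
F is a knight, and the claim "B is a knave" is indeed true.

A is a knave, B is a knave, C is a knight, D is a knave, E is a knight, and F is a knight.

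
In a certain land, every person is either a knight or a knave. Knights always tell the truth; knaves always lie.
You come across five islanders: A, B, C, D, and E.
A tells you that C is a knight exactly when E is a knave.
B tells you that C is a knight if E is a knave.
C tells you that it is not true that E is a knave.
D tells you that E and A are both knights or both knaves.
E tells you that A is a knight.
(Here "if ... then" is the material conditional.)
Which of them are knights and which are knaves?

Suppose A is a knight. Then A's statement "C is a knight exactly when E is a knave" would have to be true. Checking the 16 ways to assign the others, none is consistent with every speaker.
(For instance, with B=knave, C=knave, D=knight, E=knave, A's claim "C is a knight exactly when E is a knave" comes out false where it would need to be true.)
So A must be a knave, making "C is a knight exactly when E is a knave" false. Taking A=knave, B=knave, C=knave, D=knight, E=knave, each remaining statement checks out:
  B (knave): "C is a knight if E is a knave" — false. ✓
  C (knave): "it is not true that E is a knave" — false. ✓
  D (knight): "E and A are both knights or both knaves" — true. ✓
  E (knave): "A is a knight" — false. ✓
This is the unique consistent assignment.

A is a knave, B is a knave, C is a knave, D is a knight, and E is a knave.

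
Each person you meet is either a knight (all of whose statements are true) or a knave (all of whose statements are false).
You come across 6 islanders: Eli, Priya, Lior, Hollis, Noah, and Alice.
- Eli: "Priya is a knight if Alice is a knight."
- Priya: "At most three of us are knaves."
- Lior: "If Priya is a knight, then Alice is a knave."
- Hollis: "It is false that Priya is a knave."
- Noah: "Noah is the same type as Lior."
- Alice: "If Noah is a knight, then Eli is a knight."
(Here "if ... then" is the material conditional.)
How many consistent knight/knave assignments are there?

1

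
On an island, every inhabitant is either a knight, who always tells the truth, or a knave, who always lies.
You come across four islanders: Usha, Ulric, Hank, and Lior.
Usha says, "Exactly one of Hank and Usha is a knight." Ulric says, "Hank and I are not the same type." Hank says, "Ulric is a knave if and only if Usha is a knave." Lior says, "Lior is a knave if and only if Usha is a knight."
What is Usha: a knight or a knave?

Usha is a knave.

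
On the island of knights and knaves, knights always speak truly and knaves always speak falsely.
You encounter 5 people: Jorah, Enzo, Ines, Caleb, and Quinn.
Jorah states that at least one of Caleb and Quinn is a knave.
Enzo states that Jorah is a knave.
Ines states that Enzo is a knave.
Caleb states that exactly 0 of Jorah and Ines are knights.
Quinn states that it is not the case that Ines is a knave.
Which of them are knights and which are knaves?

Suppose Jorah is a knave. Then Jorah's statement "at least one of Caleb and Quinn is a knave" would have to be false. Checking the 16 ways to assign the others, none is consistent with every speaker.
(For instance, with Enzo=knave, Ines=knight, Caleb=knave, Quinn=knight, Jorah's claim "at least one of Caleb and Quinn is a knave" comes out true where it would need to be false.)
So Jorah must be a knight, making "at least one of Caleb and Quinn is a knave" true. Taking Jorah=knight, Enzo=knave, Ines=knight, Caleb=knave, Quinn=knight, each remaining statement checks out:
  Enzo (knave): "Jorah is a knave" — false. ✓
  Ines (knight): "Enzo is a knave" — true. ✓
  Caleb (knave): "exactly 0 of Jorah and Ines are knights" — false. ✓
  Quinn (knight): "it is not the case that Ines is a knave" — true. ✓
This is the unique consistent assignment.

Jorah is a knight, Enzo is a knave, Ines is a knight, Caleb is a knave, and Quinn is a knight.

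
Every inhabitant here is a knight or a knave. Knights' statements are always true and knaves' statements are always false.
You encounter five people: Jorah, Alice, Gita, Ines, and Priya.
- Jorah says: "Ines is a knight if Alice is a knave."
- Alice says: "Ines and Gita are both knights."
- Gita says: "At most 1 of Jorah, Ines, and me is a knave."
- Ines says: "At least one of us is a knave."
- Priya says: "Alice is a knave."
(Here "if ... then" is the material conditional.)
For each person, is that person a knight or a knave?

Jorah is a knight, Alice is a knight, Gita is a knight, Ines is a knight, and Priya is a knave.

As a knight, Jorah's statement "Ines is a knight if Alice is a knave" should be True; it is.
Alice is a knight; "Ines and Gita are both knights" is True, as required.
Gita is a knight; "at most 1 of Jorah, Ines, and me is a knave" is True, as required.
Since Ines is a knight, "at least one of us is a knave" needs to be True, which holds.
Priya (knave): "Alice is a knave" — false. ✓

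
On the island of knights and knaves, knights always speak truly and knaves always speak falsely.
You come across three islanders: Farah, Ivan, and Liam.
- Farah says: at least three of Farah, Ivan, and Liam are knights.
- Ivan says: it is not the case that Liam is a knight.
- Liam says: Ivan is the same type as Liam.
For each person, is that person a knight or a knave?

Suppose Farah is a knight. Then Farah's statement "at least three of Farah, Ivan, and Liam are knights" would have to be true. Checking the 4 ways to assign the others, none is consistent with every speaker.
(For instance, with Ivan=knight, Liam=knave, Farah's claim "at least three of Farah, Ivan, and Liam are knights" comes out false where it would need to be true.)
So Farah must be a knave, making "at least three of Farah, Ivan, and Liam are knights" false. Taking Farah=knave, Ivan=knight, Liam=knave, each remaining statement checks out:
  Ivan (knight): "it is not the case that Liam is a knight" — true. ✓
  Liam (knave): "Ivan is the same type as Liam" — false. ✓
This is the unique consistent assignment.

Farah is a knave, Ivan is a knight, and Liam is a knave.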